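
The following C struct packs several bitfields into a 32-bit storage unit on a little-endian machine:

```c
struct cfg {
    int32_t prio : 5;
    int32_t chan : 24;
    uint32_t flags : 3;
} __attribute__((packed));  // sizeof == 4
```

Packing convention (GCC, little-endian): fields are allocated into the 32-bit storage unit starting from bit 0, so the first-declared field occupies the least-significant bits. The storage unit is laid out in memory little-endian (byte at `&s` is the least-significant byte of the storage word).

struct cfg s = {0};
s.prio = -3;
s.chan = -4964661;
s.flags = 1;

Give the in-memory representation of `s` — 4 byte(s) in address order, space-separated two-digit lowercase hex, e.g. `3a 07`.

7d d9 87 36

prio (5b) val=-3 bits=0x1d at bit 0: 0x0000001d
chan (24b) val=-4964661 bits=0xb43ecb at bit 5: 0x1687d97d
flags (3b) val=1 bits=0x1 at bit 29: 0x3687d97d
word = 0x3687d97d → little-endian bytes:
  [0]=0x7d  [1]=0xd9  [2]=0x87  [3]=0x36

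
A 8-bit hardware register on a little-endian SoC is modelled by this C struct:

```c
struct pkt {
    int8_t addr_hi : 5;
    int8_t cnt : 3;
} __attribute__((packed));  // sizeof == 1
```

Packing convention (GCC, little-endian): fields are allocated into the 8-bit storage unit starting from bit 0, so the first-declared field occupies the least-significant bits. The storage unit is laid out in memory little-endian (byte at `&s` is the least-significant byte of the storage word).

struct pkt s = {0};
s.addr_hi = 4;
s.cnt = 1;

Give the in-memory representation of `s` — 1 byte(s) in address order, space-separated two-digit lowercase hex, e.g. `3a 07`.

[0+:5] addr_hi=4 & 0x1f = 0x4; word=0x04
[5+:3] cnt=1 & 0x7 = 0x1; word=0x24
word = 0x24 → little-endian bytes:
  [0]=0x24

24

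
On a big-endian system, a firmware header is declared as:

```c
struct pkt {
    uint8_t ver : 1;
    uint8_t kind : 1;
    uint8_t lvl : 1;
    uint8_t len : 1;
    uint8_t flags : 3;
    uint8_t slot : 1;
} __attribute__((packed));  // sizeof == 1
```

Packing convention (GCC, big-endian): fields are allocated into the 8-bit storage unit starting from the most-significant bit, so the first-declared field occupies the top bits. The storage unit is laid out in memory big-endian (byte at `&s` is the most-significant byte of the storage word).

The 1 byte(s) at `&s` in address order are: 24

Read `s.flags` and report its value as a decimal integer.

[0]=0x24 (big-endian) → word 0x24
ver:1 @ bit 7 → (0x24>>7)&0x1 = 0x0
kind:1 @ bit 6 → (0x24>>6)&0x1 = 0x0
lvl:1 @ bit 5 → (0x24>>5)&0x1 = 0x1
len:1 @ bit 4 → (0x24>>4)&0x1 = 0x0
flags:3 @ bit 1 → (0x24>>1)&0x7 = 0x2  ←
slot:1 @ bit 0 → (0x24>>0)&0x1 = 0x0

2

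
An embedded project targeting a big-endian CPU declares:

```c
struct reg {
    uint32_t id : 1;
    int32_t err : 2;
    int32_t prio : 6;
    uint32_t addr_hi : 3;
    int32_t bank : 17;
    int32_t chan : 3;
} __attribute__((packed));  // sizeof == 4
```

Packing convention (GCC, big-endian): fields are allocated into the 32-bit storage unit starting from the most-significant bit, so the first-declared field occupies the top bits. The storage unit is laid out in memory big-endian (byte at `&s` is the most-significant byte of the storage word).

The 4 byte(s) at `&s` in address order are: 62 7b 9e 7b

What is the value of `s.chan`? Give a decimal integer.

3

[0]=0x62 [1]=0x7b [2]=0x9e [3]=0x7b (big-endian) → word 0x627b9e7b
id:1 @ bit 31 → (0x627b9e7b>>31)&0x1 = 0x0
err:2 @ bit 29 → (0x627b9e7b>>29)&0x3 = 0x3
prio:6 @ bit 23 → (0x627b9e7b>>23)&0x3f = 0x4
addr_hi:3 @ bit 20 → (0x627b9e7b>>20)&0x7 = 0x7
bank:17 @ bit 3 → (0x627b9e7b>>3)&0x1ffff = 0x173cf
chan:3 @ bit 0 → (0x627b9e7b>>0)&0x7 = 0x3  ←
chan signed 3b, MSB=0: value = 3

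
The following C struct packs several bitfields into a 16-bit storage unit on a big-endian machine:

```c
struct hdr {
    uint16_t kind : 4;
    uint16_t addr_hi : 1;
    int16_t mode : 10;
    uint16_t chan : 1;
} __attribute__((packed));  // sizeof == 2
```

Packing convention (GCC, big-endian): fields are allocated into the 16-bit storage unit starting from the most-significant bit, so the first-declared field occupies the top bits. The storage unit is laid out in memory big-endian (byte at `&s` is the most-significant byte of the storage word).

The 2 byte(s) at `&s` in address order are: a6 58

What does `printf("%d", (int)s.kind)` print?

10

[0]=0xa6 [1]=0x58 (big-endian) → word 0xa658
kind:4 @ bit 12 → (0xa658>>12)&0xf = 0xa  ←
addr_hi:1 @ bit 11 → (0xa658>>11)&0x1 = 0x0
mode:10 @ bit 1 → (0xa658>>1)&0x3ff = 0x32c
chan:1 @ bit 0 → (0xa658>>0)&0x1 = 0x0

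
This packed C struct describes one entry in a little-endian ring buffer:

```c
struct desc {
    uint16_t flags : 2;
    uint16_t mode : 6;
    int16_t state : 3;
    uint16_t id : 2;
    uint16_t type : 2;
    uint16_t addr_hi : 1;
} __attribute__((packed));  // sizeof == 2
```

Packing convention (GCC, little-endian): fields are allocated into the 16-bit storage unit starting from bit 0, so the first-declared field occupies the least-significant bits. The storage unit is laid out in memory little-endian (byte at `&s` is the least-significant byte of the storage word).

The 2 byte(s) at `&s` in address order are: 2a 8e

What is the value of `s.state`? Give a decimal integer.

-2

[0]=0x2a [1]=0x8e (little-endian) → word 0x8e2a
flags [0+:2] = (word>>0) & 0x3 = 2
mode [2+:6] = (word>>2) & 0x3f = 10
state [8+:3] = (word>>8) & 0x7 = 6  ←
id [11+:2] = (word>>11) & 0x3 = 1
type [13+:2] = (word>>13) & 0x3 = 0
addr_hi [15+:1] = (word>>15) & 0x1 = 1
state signed 3b, MSB=1: 6 - 8 = -2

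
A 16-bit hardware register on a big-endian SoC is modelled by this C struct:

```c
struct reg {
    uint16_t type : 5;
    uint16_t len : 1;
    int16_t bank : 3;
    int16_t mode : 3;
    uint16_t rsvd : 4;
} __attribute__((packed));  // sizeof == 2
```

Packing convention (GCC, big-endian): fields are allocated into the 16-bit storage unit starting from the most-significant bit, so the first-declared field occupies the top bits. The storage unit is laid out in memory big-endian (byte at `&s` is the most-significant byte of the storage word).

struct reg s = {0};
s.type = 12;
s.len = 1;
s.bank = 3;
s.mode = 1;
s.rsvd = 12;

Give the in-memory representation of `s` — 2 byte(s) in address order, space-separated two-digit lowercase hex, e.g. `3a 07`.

type:5 = 12 → 0xc << 11 → word 0x6000
len:1 = 1 → 0x1 << 10 → word 0x6400
bank:3 = 3 → 0x3 << 7 → word 0x6580
mode:3 = 1 → 0x1 << 4 → word 0x6590
rsvd:4 = 12 → 0xc << 0 → word 0x659c
word = 0x659c → big-endian bytes:
  [0]=0x65  [1]=0x9c

65 9c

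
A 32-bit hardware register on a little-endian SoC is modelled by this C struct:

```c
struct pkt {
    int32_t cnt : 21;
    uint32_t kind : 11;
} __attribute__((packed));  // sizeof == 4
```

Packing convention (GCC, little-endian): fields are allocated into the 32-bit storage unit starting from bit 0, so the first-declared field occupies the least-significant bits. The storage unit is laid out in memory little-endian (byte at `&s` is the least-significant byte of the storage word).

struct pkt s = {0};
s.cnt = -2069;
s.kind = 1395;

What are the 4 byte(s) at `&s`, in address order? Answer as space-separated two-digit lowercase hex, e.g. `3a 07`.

cnt (21b) val=-2069 bits=0x1ff7eb at bit 0: 0x001ff7eb
kind (11b) val=1395 bits=0x573 at bit 21: 0xae7ff7eb
word = 0xae7ff7eb → little-endian bytes:
  [0]=0xeb  [1]=0xf7  [2]=0x7f  [3]=0xae

eb f7 7f ae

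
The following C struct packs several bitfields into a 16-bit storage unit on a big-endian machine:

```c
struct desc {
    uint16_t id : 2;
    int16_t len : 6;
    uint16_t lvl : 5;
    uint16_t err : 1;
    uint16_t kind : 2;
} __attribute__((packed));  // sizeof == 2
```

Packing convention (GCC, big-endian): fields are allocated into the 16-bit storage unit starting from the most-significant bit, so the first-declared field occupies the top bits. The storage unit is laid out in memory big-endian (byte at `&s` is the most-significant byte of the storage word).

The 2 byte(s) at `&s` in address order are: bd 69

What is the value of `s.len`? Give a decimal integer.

[0]=0xbd [1]=0x69 (big-endian) → word 0xbd69
id [14+:2] = (word>>14) & 0x3 = 2
len [8+:6] = (word>>8) & 0x3f = 61  ←
lvl [3+:5] = (word>>3) & 0x1f = 13
err [2+:1] = (word>>2) & 0x1 = 0
kind [0+:2] = (word>>0) & 0x3 = 1
len signed 6b, MSB=1: 61 - 64 = -3

-3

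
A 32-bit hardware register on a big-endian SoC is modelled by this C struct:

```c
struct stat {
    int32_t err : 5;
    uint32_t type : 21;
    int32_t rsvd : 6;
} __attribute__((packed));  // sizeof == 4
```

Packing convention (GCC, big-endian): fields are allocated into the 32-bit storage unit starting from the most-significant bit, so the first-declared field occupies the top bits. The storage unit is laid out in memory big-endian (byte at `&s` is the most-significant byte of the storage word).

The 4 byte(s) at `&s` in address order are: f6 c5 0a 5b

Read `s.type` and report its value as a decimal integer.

[0]=0xf6 [1]=0xc5 [2]=0x0a [3]=0x5b (big-endian) → word 0xf6c50a5b
err:5 @ bit 27 → (0xf6c50a5b>>27)&0x1f = 0x1e
type:21 @ bit 6 → (0xf6c50a5b>>6)&0x1fffff = 0x1b1429  ←
rsvd:6 @ bit 0 → (0xf6c50a5b>>0)&0x3f = 0x1b

1774633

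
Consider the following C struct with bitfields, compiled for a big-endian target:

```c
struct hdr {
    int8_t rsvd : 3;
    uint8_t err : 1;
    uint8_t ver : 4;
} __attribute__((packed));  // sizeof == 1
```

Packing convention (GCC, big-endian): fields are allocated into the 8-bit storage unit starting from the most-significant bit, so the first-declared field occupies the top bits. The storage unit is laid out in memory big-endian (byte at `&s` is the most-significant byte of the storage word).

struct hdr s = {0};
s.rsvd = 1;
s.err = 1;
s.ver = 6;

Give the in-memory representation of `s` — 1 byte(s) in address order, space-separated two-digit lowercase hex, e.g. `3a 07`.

[5+:3] rsvd=1 & 0x7 = 0x1; word=0x20
[4+:1] err=1 & 0x1 = 0x1; word=0x30
[0+:4] ver=6 & 0xf = 0x6; word=0x36
word = 0x36 → big-endian bytes:
  [0]=0x36

36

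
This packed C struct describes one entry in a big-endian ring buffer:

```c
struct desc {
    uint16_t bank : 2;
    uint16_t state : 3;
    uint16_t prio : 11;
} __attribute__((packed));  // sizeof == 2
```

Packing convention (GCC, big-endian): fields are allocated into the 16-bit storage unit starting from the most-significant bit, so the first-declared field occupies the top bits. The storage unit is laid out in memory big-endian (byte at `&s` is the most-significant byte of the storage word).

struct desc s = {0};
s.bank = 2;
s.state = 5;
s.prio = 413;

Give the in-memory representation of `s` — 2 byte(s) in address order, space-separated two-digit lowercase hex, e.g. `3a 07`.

bank:2 = 2 → 0x2 << 14 → word 0x8000
state:3 = 5 → 0x5 << 11 → word 0xa800
prio:11 = 413 → 0x19d << 0 → word 0xa99d
word = 0xa99d → big-endian bytes:
  [0]=0xa9  [1]=0x9d

a9 9d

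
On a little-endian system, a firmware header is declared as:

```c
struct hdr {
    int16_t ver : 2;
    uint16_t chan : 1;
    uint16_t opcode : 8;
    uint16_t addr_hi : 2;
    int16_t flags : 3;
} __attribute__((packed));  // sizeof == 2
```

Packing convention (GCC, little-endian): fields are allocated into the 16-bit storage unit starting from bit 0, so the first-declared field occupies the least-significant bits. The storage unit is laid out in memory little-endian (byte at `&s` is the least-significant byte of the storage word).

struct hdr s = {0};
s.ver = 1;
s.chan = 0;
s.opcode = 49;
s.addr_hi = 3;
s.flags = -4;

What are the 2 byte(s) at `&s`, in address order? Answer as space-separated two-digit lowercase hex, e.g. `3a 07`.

89 99

[0+:2] ver=1 & 0x3 = 0x1; word=0x0001
[2+:1] chan=0 & 0x1 = 0x0; word=0x0001
[3+:8] opcode=49 & 0xff = 0x31; word=0x0189
[11+:2] addr_hi=3 & 0x3 = 0x3; word=0x1989
[13+:3] flags=-4 & 0x7 = 0x4; word=0x9989
word = 0x9989 → little-endian bytes:
  [0]=0x89  [1]=0x99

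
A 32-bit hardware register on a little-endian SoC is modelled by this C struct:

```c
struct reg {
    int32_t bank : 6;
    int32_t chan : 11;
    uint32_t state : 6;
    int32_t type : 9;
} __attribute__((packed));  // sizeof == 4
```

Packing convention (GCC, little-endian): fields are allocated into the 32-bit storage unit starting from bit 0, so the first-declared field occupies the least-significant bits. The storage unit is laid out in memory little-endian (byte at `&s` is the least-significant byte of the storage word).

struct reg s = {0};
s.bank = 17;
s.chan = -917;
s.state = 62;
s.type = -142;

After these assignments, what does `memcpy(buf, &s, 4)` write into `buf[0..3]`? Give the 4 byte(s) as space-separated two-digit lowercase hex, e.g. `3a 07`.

bank:6 = 17 → 0x11 << 0 → word 0x00000011
chan:11 = -917 → 0x46b << 6 → word 0x00011ad1
state:6 = 62 → 0x3e << 17 → word 0x007d1ad1
type:9 = -142 → 0x172 << 23 → word 0xb97d1ad1
word = 0xb97d1ad1 → little-endian bytes:
  [0]=0xd1  [1]=0x1a  [2]=0x7d  [3]=0xb9

d1 1a 7d b9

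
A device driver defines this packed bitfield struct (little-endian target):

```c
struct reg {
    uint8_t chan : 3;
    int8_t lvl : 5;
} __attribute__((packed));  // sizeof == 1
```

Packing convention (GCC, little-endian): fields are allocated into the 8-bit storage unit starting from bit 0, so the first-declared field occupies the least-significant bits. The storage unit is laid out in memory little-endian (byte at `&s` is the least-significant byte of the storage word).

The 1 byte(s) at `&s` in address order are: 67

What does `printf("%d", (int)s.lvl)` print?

[0]=0x67 (little-endian) → word 0x67
chan:3 @ bit 0 → (0x67>>0)&0x7 = 0x7
lvl:5 @ bit 3 → (0x67>>3)&0x1f = 0xc  ←
lvl signed 5b, MSB=0: value = 12

12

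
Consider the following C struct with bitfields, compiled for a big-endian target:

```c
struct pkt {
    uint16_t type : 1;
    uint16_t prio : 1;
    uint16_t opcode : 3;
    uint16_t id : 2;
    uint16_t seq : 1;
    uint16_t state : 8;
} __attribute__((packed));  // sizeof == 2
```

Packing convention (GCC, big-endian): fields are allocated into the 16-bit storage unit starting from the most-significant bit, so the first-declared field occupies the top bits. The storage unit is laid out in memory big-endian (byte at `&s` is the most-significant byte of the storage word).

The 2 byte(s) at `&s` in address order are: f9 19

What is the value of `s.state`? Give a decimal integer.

25

[0]=0xf9 [1]=0x19 (big-endian) → word 0xf919
type:1 @ bit 15 → (0xf919>>15)&0x1 = 0x1
prio:1 @ bit 14 → (0xf919>>14)&0x1 = 0x1
opcode:3 @ bit 11 → (0xf919>>11)&0x7 = 0x7
id:2 @ bit 9 → (0xf919>>9)&0x3 = 0x0
seq:1 @ bit 8 → (0xf919>>8)&0x1 = 0x1
state:8 @ bit 0 → (0xf919>>0)&0xff = 0x19  ←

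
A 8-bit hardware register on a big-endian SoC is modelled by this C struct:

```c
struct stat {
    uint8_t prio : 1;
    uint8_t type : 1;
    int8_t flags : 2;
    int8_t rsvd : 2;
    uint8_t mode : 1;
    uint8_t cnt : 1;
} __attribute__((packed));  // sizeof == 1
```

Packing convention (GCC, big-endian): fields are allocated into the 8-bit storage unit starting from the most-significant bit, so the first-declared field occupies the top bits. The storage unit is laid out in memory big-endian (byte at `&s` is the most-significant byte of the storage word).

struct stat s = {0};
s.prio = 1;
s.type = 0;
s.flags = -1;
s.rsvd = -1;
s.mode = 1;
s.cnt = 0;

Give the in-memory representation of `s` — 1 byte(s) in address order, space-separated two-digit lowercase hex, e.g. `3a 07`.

[7+:1] prio=1 & 0x1 = 0x1; word=0x80
[6+:1] type=0 & 0x1 = 0x0; word=0x80
[4+:2] flags=-1 & 0x3 = 0x3; word=0xb0
[2+:2] rsvd=-1 & 0x3 = 0x3; word=0xbc
[1+:1] mode=1 & 0x1 = 0x1; word=0xbe
[0+:1] cnt=0 & 0x1 = 0x0; word=0xbe
word = 0xbe → big-endian bytes:
  [0]=0xbe

be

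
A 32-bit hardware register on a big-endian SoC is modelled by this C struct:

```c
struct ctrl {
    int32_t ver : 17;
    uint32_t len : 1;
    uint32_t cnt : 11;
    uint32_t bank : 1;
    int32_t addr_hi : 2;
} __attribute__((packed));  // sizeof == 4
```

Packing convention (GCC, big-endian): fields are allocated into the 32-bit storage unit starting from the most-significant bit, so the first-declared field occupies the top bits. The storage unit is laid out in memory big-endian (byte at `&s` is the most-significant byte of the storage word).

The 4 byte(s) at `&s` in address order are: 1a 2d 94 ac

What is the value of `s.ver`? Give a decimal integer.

[0]=0x1a [1]=0x2d [2]=0x94 [3]=0xac (big-endian) → word 0x1a2d94ac
ver:17 @ bit 15 → (0x1a2d94ac>>15)&0x1ffff = 0x345b  ←
len:1 @ bit 14 → (0x1a2d94ac>>14)&0x1 = 0x0
cnt:11 @ bit 3 → (0x1a2d94ac>>3)&0x7ff = 0x295
bank:1 @ bit 2 → (0x1a2d94ac>>2)&0x1 = 0x1
addr_hi:2 @ bit 0 → (0x1a2d94ac>>0)&0x3 = 0x0
ver signed 17b, MSB=0: value = 13403

13403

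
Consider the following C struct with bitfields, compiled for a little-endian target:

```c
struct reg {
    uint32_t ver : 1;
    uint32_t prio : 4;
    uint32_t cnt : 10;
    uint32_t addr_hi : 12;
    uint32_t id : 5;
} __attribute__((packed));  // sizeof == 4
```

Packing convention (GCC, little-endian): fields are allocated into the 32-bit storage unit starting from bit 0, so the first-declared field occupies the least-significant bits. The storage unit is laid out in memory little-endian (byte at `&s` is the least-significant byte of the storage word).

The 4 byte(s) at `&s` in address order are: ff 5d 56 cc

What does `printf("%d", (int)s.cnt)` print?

[0]=0xff [1]=0x5d [2]=0x56 [3]=0xcc (little-endian) → word 0xcc565dff
ver:1 @ bit 0 → (0xcc565dff>>0)&0x1 = 0x1
prio:4 @ bit 1 → (0xcc565dff>>1)&0xf = 0xf
cnt:10 @ bit 5 → (0xcc565dff>>5)&0x3ff = 0x2ef  ←
addr_hi:12 @ bit 15 → (0xcc565dff>>15)&0xfff = 0x8ac
id:5 @ bit 27 → (0xcc565dff>>27)&0x1f = 0x19

751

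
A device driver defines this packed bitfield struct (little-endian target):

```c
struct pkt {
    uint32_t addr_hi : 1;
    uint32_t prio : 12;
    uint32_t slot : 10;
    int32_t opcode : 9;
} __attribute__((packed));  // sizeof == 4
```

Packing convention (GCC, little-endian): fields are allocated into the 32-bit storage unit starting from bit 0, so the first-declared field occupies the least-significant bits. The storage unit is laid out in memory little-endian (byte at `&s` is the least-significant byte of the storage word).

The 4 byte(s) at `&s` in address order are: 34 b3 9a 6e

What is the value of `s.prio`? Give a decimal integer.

[0]=0x34 [1]=0xb3 [2]=0x9a [3]=0x6e (little-endian) → word 0x6e9ab334
addr_hi:1 @ bit 0 → (0x6e9ab334>>0)&0x1 = 0x0
prio:12 @ bit 1 → (0x6e9ab334>>1)&0xfff = 0x99a  ←
slot:10 @ bit 13 → (0x6e9ab334>>13)&0x3ff = 0xd5
opcode:9 @ bit 23 → (0x6e9ab334>>23)&0x1ff = 0xdd

2458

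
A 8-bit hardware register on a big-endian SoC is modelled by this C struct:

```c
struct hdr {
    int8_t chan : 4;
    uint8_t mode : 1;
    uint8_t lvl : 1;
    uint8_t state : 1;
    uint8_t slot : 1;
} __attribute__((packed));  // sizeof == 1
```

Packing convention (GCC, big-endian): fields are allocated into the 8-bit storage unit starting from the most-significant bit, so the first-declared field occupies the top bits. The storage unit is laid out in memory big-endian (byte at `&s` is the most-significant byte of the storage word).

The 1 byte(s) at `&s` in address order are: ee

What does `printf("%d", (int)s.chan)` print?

[0]=0xee (big-endian) → word 0xee
chan [4+:4] = (word>>4) & 0xf = 14  ←
mode [3+:1] = (word>>3) & 0x1 = 1
lvl [2+:1] = (word>>2) & 0x1 = 1
state [1+:1] = (word>>1) & 0x1 = 1
slot [0+:1] = (word>>0) & 0x1 = 0
chan signed 4b, MSB=1: 14 - 16 = -2

-2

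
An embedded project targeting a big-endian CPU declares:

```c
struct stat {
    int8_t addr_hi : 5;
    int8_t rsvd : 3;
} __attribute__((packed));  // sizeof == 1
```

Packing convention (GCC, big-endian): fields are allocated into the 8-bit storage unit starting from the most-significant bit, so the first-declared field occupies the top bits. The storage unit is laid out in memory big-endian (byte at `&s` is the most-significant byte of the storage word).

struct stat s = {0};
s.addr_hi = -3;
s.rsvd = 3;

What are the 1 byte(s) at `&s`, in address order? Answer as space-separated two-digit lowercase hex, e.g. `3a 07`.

eb

[3+:5] addr_hi=-3 & 0x1f = 0x1d; word=0xe8
[0+:3] rsvd=3 & 0x7 = 0x3; word=0xeb
word = 0xeb → big-endian bytes:
  [0]=0xeb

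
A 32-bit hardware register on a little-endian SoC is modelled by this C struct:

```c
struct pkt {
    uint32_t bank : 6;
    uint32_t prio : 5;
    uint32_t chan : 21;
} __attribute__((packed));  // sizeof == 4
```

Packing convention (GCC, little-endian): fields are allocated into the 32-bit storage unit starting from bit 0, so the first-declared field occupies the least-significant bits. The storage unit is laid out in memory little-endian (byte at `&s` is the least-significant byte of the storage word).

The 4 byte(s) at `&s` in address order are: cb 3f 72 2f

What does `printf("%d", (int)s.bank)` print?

11

[0]=0xcb [1]=0x3f [2]=0x72 [3]=0x2f (little-endian) → word 0x2f723fcb
bank:6 @ bit 0 → (0x2f723fcb>>0)&0x3f = 0xb  ←
prio:5 @ bit 6 → (0x2f723fcb>>6)&0x1f = 0x1f
chan:21 @ bit 11 → (0x2f723fcb>>11)&0x1fffff = 0x5ee47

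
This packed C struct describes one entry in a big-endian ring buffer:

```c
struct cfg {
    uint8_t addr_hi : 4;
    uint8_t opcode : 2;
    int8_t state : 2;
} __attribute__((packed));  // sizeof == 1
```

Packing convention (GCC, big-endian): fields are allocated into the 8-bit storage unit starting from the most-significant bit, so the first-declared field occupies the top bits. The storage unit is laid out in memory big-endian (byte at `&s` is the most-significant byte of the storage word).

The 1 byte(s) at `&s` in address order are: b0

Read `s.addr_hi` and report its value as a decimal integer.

[0]=0xb0 (big-endian) → word 0xb0
addr_hi [4+:4] = (word>>4) & 0xf = 11  ←
opcode [2+:2] = (word>>2) & 0x3 = 0
state [0+:2] = (word>>0) & 0x3 = 0

11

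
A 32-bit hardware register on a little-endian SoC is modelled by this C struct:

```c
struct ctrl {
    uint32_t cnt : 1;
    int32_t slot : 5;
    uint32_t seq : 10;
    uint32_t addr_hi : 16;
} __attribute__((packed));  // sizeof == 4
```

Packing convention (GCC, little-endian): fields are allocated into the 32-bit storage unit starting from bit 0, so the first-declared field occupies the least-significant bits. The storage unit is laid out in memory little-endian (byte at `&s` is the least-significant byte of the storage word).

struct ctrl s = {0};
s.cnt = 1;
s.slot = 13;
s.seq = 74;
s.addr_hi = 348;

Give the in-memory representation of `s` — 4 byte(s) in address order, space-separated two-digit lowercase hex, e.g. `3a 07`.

[0+:1] cnt=1 & 0x1 = 0x1; word=0x00000001
[1+:5] slot=13 & 0x1f = 0xd; word=0x0000001b
[6+:10] seq=74 & 0x3ff = 0x4a; word=0x0000129b
[16+:16] addr_hi=348 & 0xffff = 0x15c; word=0x015c129b
word = 0x015c129b → little-endian bytes:
  [0]=0x9b  [1]=0x12  [2]=0x5c  [3]=0x01

9b 12 5c 01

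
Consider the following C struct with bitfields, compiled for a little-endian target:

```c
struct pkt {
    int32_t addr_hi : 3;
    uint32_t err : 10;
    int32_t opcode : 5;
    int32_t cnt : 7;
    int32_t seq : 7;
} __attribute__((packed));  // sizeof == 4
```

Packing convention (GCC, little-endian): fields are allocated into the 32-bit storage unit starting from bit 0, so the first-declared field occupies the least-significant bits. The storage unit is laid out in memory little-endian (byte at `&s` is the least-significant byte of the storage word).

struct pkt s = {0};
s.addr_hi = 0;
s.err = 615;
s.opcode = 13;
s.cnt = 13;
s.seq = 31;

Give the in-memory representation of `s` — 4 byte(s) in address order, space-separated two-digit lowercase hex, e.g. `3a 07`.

38 b3 35 3e

addr_hi (3b) val=0 bits=0x0 at bit 0: 0x00000000
err (10b) val=615 bits=0x267 at bit 3: 0x00001338
opcode (5b) val=13 bits=0xd at bit 13: 0x0001b338
cnt (7b) val=13 bits=0xd at bit 18: 0x0035b338
seq (7b) val=31 bits=0x1f at bit 25: 0x3e35b338
word = 0x3e35b338 → little-endian bytes:
  [0]=0x38  [1]=0xb3  [2]=0x35  [3]=0x3e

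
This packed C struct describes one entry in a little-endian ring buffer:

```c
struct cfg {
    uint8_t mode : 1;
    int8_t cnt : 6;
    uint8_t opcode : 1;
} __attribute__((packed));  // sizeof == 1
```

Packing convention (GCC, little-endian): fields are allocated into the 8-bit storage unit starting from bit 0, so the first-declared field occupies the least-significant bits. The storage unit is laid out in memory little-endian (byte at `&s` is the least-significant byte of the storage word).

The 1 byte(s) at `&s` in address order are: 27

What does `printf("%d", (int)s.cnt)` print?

19

[0]=0x27 (little-endian) → word 0x27
mode:1 @ bit 0 → (0x27>>0)&0x1 = 0x1
cnt:6 @ bit 1 → (0x27>>1)&0x3f = 0x13  ←
opcode:1 @ bit 7 → (0x27>>7)&0x1 = 0x0
cnt signed 6b, MSB=0: value = 19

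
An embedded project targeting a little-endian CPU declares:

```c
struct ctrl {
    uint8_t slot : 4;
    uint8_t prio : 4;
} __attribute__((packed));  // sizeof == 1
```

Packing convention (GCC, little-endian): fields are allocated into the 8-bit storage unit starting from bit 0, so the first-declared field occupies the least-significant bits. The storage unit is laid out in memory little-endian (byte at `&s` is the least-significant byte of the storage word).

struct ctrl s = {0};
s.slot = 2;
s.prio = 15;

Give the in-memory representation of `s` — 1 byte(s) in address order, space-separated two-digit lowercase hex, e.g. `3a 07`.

f2

slot (4b) val=2 bits=0x2 at bit 0: 0x02
prio (4b) val=15 bits=0xf at bit 4: 0xf2
word = 0xf2 → little-endian bytes:
  [0]=0xf2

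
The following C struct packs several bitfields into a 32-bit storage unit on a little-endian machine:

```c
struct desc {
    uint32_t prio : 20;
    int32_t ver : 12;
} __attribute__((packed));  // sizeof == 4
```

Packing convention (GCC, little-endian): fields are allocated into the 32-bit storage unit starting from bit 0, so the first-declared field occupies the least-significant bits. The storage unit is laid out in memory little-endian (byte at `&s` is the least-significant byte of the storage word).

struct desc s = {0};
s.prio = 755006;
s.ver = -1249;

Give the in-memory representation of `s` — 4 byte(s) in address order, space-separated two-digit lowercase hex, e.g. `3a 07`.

prio:20 = 755006 → 0xb853e << 0 → word 0x000b853e
ver:12 = -1249 → 0xb1f << 20 → word 0xb1fb853e
word = 0xb1fb853e → little-endian bytes:
  [0]=0x3e  [1]=0x85  [2]=0xfb  [3]=0xb1

3e 85 fb b1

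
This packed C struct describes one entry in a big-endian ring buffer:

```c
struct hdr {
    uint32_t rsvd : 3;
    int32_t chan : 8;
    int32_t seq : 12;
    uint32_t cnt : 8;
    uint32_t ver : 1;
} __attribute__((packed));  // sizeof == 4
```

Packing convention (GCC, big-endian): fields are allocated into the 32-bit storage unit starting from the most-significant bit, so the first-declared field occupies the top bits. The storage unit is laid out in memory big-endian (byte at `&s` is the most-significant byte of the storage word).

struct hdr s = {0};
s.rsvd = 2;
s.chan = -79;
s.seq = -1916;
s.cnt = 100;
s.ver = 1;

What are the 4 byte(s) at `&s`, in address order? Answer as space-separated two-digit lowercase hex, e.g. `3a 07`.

[29+:3] rsvd=2 & 0x7 = 0x2; word=0x40000000
[21+:8] chan=-79 & 0xff = 0xb1; word=0x56200000
[9+:12] seq=-1916 & 0xfff = 0x884; word=0x56310800
[1+:8] cnt=100 & 0xff = 0x64; word=0x563108c8
[0+:1] ver=1 & 0x1 = 0x1; word=0x563108c9
word = 0x563108c9 → big-endian bytes:
  [0]=0x56  [1]=0x31  [2]=0x08  [3]=0xc9

56 31 08 c9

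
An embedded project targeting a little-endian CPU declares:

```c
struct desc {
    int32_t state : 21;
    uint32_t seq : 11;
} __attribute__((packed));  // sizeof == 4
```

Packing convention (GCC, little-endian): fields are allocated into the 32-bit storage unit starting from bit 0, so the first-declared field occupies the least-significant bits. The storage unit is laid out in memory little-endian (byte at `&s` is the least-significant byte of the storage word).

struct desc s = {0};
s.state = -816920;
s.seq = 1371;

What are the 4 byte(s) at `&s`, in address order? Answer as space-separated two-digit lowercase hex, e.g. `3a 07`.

e8 88 73 ab

state:21 = -816920 → 0x1388e8 << 0 → word 0x001388e8
seq:11 = 1371 → 0x55b << 21 → word 0xab7388e8
word = 0xab7388e8 → little-endian bytes:
  [0]=0xe8  [1]=0x88  [2]=0x73  [3]=0xab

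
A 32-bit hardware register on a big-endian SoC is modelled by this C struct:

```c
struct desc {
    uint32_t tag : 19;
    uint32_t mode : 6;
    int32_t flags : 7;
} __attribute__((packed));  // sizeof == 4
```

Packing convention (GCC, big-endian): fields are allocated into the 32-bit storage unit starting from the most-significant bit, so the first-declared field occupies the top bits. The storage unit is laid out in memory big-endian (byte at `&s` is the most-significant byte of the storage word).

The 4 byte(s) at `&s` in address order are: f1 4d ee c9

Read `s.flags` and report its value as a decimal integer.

-55

[0]=0xf1 [1]=0x4d [2]=0xee [3]=0xc9 (big-endian) → word 0xf14deec9
tag [13+:19] = (word>>13) & 0x7ffff = 494191
mode [7+:6] = (word>>7) & 0x3f = 29
flags [0+:7] = (word>>0) & 0x7f = 73  ←
flags signed 7b, MSB=1: 73 - 128 = -55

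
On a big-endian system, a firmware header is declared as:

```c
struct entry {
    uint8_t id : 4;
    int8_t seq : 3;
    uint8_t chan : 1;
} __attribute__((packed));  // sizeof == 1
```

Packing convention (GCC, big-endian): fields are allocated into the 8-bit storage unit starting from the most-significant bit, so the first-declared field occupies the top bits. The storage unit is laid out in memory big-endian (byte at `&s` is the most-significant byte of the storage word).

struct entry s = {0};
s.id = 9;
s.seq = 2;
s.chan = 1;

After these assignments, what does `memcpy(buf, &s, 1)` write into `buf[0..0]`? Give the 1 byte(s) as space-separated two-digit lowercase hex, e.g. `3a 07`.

id (4b) val=9 bits=0x9 at bit 4: 0x90
seq (3b) val=2 bits=0x2 at bit 1: 0x94
chan (1b) val=1 bits=0x1 at bit 0: 0x95
word = 0x95 → big-endian bytes:
  [0]=0x95

95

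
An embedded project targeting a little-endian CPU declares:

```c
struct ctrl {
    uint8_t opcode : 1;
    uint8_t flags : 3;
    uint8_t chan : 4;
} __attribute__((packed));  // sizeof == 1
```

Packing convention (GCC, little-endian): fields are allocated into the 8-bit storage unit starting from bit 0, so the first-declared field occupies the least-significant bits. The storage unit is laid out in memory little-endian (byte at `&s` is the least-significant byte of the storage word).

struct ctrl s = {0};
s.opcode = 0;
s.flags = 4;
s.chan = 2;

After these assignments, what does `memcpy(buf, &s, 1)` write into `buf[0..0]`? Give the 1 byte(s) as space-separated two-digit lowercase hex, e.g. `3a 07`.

28

opcode (1b) val=0 bits=0x0 at bit 0: 0x00
flags (3b) val=4 bits=0x4 at bit 1: 0x08
chan (4b) val=2 bits=0x2 at bit 4: 0x28
word = 0x28 → little-endian bytes:
  [0]=0x28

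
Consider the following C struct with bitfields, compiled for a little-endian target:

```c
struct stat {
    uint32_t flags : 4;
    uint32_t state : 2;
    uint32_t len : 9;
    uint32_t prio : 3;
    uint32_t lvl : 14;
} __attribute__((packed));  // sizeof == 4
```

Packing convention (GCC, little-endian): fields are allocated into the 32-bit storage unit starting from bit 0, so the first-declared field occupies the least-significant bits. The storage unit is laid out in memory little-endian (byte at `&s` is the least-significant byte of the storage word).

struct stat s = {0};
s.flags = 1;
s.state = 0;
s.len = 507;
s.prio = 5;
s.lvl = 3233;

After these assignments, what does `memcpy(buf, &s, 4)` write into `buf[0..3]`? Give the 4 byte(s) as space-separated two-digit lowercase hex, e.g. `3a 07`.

flags:4 = 1 → 0x1 << 0 → word 0x00000001
state:2 = 0 → 0x0 << 4 → word 0x00000001
len:9 = 507 → 0x1fb << 6 → word 0x00007ec1
prio:3 = 5 → 0x5 << 15 → word 0x0002fec1
lvl:14 = 3233 → 0xca1 << 18 → word 0x3286fec1
word = 0x3286fec1 → little-endian bytes:
  [0]=0xc1  [1]=0xfe  [2]=0x86  [3]=0x32

c1 fe 86 32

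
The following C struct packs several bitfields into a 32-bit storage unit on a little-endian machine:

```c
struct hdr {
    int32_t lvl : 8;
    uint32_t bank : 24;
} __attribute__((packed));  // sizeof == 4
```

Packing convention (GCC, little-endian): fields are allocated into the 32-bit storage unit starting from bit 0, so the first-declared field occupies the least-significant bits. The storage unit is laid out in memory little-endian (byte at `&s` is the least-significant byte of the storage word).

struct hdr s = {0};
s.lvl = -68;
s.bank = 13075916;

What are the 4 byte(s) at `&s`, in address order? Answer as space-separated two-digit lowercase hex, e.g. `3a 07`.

lvl (8b) val=-68 bits=0xbc at bit 0: 0x000000bc
bank (24b) val=13075916 bits=0xc785cc at bit 8: 0xc785ccbc
word = 0xc785ccbc → little-endian bytes:
  [0]=0xbc  [1]=0xcc  [2]=0x85  [3]=0xc7

bc cc 85 c7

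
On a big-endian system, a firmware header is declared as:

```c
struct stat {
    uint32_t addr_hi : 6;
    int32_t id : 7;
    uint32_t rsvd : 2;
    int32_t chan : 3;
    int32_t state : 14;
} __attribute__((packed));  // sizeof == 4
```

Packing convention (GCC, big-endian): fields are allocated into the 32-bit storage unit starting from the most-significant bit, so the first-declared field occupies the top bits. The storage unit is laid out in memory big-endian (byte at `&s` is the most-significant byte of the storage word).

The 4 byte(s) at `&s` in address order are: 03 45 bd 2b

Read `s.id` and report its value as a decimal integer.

[0]=0x03 [1]=0x45 [2]=0xbd [3]=0x2b (big-endian) → word 0x0345bd2b
addr_hi [26+:6] = (word>>26) & 0x3f = 0
id [19+:7] = (word>>19) & 0x7f = 104  ←
rsvd [17+:2] = (word>>17) & 0x3 = 2
chan [14+:3] = (word>>14) & 0x7 = 6
state [0+:14] = (word>>0) & 0x3fff = 15659
id signed 7b, MSB=1: 104 - 128 = -24

-24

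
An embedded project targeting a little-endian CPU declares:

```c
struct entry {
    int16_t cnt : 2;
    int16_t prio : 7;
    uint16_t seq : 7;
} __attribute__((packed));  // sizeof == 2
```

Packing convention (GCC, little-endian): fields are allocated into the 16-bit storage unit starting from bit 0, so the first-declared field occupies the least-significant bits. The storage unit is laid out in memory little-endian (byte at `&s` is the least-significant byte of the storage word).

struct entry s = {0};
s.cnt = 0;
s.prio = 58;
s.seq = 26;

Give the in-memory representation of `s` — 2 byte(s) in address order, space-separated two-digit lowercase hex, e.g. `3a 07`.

[0+:2] cnt=0 & 0x3 = 0x0; word=0x0000
[2+:7] prio=58 & 0x7f = 0x3a; word=0x00e8
[9+:7] seq=26 & 0x7f = 0x1a; word=0x34e8
word = 0x34e8 → little-endian bytes:
  [0]=0xe8  [1]=0x34

e8 34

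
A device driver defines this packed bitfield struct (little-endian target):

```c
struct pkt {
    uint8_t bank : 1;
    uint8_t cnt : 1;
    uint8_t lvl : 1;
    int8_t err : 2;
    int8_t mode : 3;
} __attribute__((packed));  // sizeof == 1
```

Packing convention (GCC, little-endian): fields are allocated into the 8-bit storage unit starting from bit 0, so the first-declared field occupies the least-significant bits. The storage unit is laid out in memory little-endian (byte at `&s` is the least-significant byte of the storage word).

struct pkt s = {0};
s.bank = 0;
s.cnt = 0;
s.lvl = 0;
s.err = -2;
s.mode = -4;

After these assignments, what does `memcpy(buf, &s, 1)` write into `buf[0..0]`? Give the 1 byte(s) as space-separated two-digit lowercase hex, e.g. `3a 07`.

90

bank (1b) val=0 bits=0x0 at bit 0: 0x00
cnt (1b) val=0 bits=0x0 at bit 1: 0x00
lvl (1b) val=0 bits=0x0 at bit 2: 0x00
err (2b) val=-2 bits=0x2 at bit 3: 0x10
mode (3b) val=-4 bits=0x4 at bit 5: 0x90
word = 0x90 → little-endian bytes:
  [0]=0x90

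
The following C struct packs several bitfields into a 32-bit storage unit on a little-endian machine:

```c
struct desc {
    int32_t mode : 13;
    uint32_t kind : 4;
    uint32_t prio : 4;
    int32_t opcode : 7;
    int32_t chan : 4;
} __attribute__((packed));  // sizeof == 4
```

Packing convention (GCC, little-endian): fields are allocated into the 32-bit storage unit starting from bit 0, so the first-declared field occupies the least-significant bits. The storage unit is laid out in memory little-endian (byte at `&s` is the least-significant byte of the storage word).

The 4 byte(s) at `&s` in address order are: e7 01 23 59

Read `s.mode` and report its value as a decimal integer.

[0]=0xe7 [1]=0x01 [2]=0x23 [3]=0x59 (little-endian) → word 0x592301e7
mode:13 @ bit 0 → (0x592301e7>>0)&0x1fff = 0x1e7  ←
kind:4 @ bit 13 → (0x592301e7>>13)&0xf = 0x8
prio:4 @ bit 17 → (0x592301e7>>17)&0xf = 0x1
opcode:7 @ bit 21 → (0x592301e7>>21)&0x7f = 0x49
chan:4 @ bit 28 → (0x592301e7>>28)&0xf = 0x5
mode signed 13b, MSB=0: value = 487

487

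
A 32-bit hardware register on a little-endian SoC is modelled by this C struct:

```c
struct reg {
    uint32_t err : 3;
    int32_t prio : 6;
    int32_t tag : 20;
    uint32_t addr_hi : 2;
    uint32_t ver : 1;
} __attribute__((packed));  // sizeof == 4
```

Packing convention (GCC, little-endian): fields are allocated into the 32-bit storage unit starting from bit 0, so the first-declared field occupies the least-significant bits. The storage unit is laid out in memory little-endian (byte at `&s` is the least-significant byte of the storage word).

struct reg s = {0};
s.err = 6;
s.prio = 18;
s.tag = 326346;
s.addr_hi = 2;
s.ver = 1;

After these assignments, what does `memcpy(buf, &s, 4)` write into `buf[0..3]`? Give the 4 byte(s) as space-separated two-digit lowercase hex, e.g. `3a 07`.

err (3b) val=6 bits=0x6 at bit 0: 0x00000006
prio (6b) val=18 bits=0x12 at bit 3: 0x00000096
tag (20b) val=326346 bits=0x4faca at bit 9: 0x09f59496
addr_hi (2b) val=2 bits=0x2 at bit 29: 0x49f59496
ver (1b) val=1 bits=0x1 at bit 31: 0xc9f59496
word = 0xc9f59496 → little-endian bytes:
  [0]=0x96  [1]=0x94  [2]=0xf5  [3]=0xc9

96 94 f5 c9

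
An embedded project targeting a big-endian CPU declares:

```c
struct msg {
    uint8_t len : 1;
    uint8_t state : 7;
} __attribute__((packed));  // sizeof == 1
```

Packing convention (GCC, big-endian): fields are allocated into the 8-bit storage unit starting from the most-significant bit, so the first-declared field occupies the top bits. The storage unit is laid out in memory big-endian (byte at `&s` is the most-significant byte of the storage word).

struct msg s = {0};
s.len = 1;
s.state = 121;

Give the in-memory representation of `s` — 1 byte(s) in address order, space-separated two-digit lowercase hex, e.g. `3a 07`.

len:1 = 1 → 0x1 << 7 → word 0x80
state:7 = 121 → 0x79 << 0 → word 0xf9
word = 0xf9 → big-endian bytes:
  [0]=0xf9

f9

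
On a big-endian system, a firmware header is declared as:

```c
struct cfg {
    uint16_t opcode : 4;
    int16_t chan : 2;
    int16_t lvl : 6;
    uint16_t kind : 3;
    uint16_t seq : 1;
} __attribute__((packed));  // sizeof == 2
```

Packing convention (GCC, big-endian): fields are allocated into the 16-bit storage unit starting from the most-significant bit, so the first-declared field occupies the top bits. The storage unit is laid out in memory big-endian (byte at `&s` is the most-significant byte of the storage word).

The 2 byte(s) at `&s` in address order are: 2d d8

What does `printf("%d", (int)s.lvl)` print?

[0]=0x2d [1]=0xd8 (big-endian) → word 0x2dd8
opcode:4 @ bit 12 → (0x2dd8>>12)&0xf = 0x2
chan:2 @ bit 10 → (0x2dd8>>10)&0x3 = 0x3
lvl:6 @ bit 4 → (0x2dd8>>4)&0x3f = 0x1d  ←
kind:3 @ bit 1 → (0x2dd8>>1)&0x7 = 0x4
seq:1 @ bit 0 → (0x2dd8>>0)&0x1 = 0x0
lvl signed 6b, MSB=0: value = 29

29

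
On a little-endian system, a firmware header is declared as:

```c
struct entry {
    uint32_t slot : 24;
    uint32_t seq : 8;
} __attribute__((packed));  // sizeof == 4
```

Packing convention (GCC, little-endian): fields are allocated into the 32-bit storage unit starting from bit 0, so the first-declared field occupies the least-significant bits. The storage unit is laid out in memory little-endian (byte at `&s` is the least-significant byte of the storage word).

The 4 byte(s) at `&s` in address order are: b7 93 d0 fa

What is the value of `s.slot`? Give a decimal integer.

[0]=0xb7 [1]=0x93 [2]=0xd0 [3]=0xfa (little-endian) → word 0xfad093b7
slot [0+:24] = (word>>0) & 0xffffff = 13669303  ←
seq [24+:8] = (word>>24) & 0xff = 250

13669303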